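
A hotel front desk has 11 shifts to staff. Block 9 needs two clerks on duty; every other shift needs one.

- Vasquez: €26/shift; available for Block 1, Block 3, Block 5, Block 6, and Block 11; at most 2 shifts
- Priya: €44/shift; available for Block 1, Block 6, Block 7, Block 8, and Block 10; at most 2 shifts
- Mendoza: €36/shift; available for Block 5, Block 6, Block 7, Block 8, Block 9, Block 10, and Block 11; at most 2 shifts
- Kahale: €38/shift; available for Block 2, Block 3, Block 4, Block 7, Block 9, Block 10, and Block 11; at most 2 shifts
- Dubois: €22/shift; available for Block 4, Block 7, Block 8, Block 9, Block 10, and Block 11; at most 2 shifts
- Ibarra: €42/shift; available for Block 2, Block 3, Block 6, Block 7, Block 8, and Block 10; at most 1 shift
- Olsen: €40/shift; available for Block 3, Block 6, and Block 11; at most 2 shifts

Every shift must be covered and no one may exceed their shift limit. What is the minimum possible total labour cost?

€410

Picking the cheapest available clerk for each shift independently would cost €310, but that ignores the shift limits.
An optimal schedule: Block 1→Vasquez, Block 2→Kahale, Block 3→Kahale, Block 4→Dubois, Block 5→Vasquez, Block 6→Olsen, Block 7→Ibarra, Block 8→Mendoza, Block 9→Dubois+Mendoza, Block 10→Priya, Block 11→Olsen.
Total: 26 + 38 + 38 + 22 + 26 + 40 + 42 + 36 + 22 + 36 + 44 + 40 = €410.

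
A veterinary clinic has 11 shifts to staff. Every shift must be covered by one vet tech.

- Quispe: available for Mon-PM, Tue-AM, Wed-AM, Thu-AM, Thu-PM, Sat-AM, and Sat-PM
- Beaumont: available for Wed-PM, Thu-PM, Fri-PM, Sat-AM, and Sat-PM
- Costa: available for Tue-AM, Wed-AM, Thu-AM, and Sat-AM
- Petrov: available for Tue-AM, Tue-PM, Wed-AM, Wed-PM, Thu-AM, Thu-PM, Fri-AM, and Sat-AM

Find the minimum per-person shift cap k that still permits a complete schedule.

With 4 vet techs and 11 worker-slots to fill, someone must work at least ⌈11/4⌉ = 3 shifts, so k ≥ 3.
k = 3 works: Mon-PM→Quispe, Tue-AM→Quispe, Tue-PM→Petrov, Wed-AM→Costa, Wed-PM→Beaumont, Thu-AM→Costa, Thu-PM→Beaumont, Fri-AM→Petrov, Fri-PM→Beaumont, Sat-AM→Costa, Sat-PM→Quispe.
Loads: Quispe 3, Beaumont 3, Costa 3, Petrov 2 — all ≤ 3.

3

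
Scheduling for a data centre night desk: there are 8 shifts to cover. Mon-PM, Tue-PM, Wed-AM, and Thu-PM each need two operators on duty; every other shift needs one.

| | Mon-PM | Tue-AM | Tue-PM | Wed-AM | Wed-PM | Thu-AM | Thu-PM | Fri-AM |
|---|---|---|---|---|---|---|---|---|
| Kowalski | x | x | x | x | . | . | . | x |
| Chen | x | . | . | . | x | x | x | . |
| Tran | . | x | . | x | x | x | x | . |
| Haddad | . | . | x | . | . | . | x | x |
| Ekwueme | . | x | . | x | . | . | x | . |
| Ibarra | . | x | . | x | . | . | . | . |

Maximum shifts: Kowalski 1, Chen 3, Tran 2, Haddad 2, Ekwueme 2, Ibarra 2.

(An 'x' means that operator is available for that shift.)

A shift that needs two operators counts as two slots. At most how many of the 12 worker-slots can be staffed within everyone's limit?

11

Total capacity across all operators is 1+3+2+2+2+2 = 12, and 12 slots are needed, so at most 12 can be filled.
Shifts {Mon-PM, Tue-PM} need 4 slots but only Kowalski, Chen, and Haddad are available for them, supplying at most 3 — so at least 1 slot must go unfilled.
An assignment achieving 11: Mon-PM→Kowalski+Chen, Tue-AM→Tran, Tue-PM→Haddad, Wed-AM→Ekwueme+Ibarra, Wed-PM→Chen, Thu-AM→Chen, Thu-PM→Tran+Ekwueme, Fri-AM→Haddad.
Loads: Kowalski 1/1, Chen 3/3, Tran 2/2, Haddad 2/2, Ekwueme 2/2, Ibarra 1/2.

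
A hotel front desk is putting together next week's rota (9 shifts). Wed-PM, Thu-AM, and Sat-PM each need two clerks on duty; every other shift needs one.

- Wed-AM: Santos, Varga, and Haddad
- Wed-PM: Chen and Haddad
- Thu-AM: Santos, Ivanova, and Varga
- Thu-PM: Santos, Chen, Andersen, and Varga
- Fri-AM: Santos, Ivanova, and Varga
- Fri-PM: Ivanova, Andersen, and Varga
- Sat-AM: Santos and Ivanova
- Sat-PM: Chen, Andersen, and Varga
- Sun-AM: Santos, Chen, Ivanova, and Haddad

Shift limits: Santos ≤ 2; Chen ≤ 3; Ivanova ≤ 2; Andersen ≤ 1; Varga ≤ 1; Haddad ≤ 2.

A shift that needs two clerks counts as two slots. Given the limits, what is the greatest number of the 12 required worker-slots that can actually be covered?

Total capacity across all clerks is 2+3+2+1+1+2 = 11, and 12 slots are needed, so at most 11 can be filled.
An assignment achieving 11: Wed-AM→Santos, Wed-PM→Chen+Haddad, Thu-AM→Ivanova+Varga, Thu-PM→Chen, Fri-AM→Ivanova, Fri-PM→Andersen, Sat-AM→Santos, Sat-PM→Chen, Sun-AM→Haddad.
Loads: Santos 2/2, Chen 3/3, Ivanova 2/2, Andersen 1/1, Varga 1/1, Haddad 2/2.

11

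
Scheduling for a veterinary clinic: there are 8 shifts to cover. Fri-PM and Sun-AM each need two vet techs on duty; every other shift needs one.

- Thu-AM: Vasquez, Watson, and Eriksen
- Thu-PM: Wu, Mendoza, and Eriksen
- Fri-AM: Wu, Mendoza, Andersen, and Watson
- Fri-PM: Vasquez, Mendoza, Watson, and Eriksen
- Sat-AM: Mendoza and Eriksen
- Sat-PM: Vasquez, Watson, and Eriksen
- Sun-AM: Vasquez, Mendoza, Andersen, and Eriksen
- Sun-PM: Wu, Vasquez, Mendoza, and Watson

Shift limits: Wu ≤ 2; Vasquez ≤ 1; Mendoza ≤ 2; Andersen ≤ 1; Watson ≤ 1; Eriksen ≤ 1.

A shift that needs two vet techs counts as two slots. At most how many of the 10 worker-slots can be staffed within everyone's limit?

Total capacity across all vet techs is 2+1+2+1+1+1 = 8, and 10 slots are needed, so at most 8 can be filled.
An assignment achieving 8: Thu-AM→Vasquez, Thu-PM→Wu, Fri-AM→Wu, Fri-PM→Mendoza+Eriksen, Sat-AM→Mendoza, Sat-PM→Watson, Sun-AM→Andersen.
Loads: Wu 2/2, Vasquez 1/1, Mendoza 2/2, Andersen 1/1, Watson 1/1, Eriksen 1/1.

8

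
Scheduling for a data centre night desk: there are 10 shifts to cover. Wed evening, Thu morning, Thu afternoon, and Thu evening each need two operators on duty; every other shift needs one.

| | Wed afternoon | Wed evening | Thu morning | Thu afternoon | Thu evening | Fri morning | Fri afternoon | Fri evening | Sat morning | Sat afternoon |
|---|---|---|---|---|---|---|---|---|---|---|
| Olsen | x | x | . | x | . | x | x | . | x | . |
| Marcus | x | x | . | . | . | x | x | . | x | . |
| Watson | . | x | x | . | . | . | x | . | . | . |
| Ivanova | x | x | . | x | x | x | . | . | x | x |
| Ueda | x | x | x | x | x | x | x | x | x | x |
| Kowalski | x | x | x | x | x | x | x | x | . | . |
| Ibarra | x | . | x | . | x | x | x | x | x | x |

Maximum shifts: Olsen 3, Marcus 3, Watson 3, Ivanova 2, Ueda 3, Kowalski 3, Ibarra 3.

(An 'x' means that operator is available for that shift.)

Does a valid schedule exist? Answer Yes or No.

Yes

One valid schedule: Wed afternoon→Olsen, Wed evening→Marcus+Watson, Thu morning→Watson+Ueda, Thu afternoon→Olsen+Ivanova, Thu evening→Ueda+Kowalski, Fri morning→Marcus, Fri afternoon→Marcus, Fri evening→Ueda, Sat morning→Olsen, Sat afternoon→Ivanova.
Loads: Olsen 3/3, Marcus 3/3, Watson 2/3, Ivanova 2/2, Ueda 3/3, Kowalski 1/3, Ibarra 0/3 — all within limits.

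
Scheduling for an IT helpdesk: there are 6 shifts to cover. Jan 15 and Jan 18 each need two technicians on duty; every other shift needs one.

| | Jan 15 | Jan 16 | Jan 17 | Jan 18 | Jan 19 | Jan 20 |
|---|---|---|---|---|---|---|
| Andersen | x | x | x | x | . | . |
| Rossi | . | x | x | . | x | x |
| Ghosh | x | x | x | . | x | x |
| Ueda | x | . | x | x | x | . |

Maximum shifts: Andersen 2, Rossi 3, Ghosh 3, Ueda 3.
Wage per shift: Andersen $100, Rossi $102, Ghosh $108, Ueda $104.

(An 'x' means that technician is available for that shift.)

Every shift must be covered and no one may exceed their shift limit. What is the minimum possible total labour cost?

Jan 18 can only be covered by Andersen and Ueda, so that assignment is forced.
Picking the cheapest available technician for each shift independently would cost $812, but that ignores the shift limits.
An optimal schedule: Jan 15→Andersen+Ueda, Jan 16→Rossi, Jan 17→Ueda, Jan 18→Andersen+Ueda, Jan 19→Rossi, Jan 20→Rossi.
Total: 100 + 104 + 102 + 104 + 100 + 104 + 102 + 102 = $818.

$818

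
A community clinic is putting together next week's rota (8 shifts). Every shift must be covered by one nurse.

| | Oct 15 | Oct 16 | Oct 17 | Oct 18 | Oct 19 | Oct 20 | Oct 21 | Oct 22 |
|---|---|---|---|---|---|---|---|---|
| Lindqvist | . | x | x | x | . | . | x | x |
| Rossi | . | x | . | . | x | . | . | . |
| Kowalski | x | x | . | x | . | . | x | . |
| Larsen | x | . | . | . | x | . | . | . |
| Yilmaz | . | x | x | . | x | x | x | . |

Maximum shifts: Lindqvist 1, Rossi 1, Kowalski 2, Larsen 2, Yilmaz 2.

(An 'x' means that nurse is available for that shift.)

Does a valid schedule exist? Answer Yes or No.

Oct 20 can only be covered by Yilmaz, so that assignment is forced.
Oct 22 can only be covered by Lindqvist, so that assignment is forced.
One valid schedule: Oct 15→Larsen, Oct 16→Rossi, Oct 17→Yilmaz, Oct 18→Kowalski, Oct 19→Larsen, Oct 20→Yilmaz, Oct 21→Kowalski, Oct 22→Lindqvist.
Loads: Lindqvist 1/1, Rossi 1/1, Kowalski 2/2, Larsen 2/2, Yilmaz 2/2 — all within limits.

Yes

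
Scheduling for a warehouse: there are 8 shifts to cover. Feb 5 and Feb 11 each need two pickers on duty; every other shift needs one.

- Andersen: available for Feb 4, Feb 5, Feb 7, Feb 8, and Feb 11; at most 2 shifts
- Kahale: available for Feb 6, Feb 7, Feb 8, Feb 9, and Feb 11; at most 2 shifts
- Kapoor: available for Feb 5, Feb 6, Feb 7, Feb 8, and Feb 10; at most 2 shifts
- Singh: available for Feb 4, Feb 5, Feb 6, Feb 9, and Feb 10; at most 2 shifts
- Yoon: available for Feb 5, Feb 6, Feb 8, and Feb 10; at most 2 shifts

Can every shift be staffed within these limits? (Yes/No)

Yes

Feb 11 can only be covered by Andersen and Kahale, so that assignment is forced.
One valid schedule: Feb 4→Andersen, Feb 5→Singh+Yoon, Feb 6→Singh, Feb 7→Kapoor, Feb 8→Yoon, Feb 9→Kahale, Feb 10→Kapoor, Feb 11→Andersen+Kahale.
Loads: Andersen 2/2, Kahale 2/2, Kapoor 2/2, Singh 2/2, Yoon 2/2 — all within limits.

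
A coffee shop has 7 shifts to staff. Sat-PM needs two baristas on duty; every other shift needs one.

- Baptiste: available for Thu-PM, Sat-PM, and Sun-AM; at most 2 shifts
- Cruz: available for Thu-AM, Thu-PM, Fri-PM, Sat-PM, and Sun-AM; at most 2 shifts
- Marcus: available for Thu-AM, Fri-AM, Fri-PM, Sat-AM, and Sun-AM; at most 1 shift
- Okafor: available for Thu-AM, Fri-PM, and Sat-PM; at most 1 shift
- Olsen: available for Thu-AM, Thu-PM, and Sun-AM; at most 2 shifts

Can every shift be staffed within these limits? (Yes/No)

Total capacity is 8 and 8 slots are needed, so capacity alone doesn't rule it out.
Shifts {Fri-AM, Sat-AM} need 2 worker-slots in total, but the baristas available for any of those shifts (Marcus) can supply at most 1 among them. So no valid schedule exists.

No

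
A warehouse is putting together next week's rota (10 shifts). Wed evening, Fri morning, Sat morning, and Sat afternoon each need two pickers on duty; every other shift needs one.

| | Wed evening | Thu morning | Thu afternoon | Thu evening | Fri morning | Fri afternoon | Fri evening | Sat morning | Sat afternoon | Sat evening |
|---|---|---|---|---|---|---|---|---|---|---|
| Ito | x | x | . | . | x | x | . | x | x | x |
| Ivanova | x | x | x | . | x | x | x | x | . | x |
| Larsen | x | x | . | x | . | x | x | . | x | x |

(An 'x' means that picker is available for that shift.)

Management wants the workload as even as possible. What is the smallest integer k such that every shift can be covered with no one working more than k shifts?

With 3 pickers and 14 worker-slots to fill, someone must work at least ⌈14/3⌉ = 5 shifts, so k ≥ 5.
k = 5 works: Wed evening→Ito+Ivanova, Thu morning→Ito, Thu afternoon→Ivanova, Thu evening→Larsen, Fri morning→Ito+Ivanova, Fri afternoon→Larsen, Fri evening→Ivanova, Sat morning→Ito+Ivanova, Sat afternoon→Ito+Larsen, Sat evening→Larsen.
Loads: Ito 5, Ivanova 5, Larsen 4 — all ≤ 5.

5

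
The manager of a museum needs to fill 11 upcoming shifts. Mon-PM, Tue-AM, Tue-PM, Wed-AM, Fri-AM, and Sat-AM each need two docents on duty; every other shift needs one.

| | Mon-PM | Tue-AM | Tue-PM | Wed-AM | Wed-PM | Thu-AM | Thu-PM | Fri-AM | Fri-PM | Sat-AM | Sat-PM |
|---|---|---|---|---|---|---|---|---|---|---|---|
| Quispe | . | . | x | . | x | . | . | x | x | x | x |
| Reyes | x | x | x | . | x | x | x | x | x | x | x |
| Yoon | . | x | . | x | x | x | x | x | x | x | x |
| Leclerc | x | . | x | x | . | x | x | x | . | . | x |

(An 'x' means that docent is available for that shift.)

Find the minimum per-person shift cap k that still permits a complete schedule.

With 4 docents and 17 worker-slots to fill, someone must work at least ⌈17/4⌉ = 5 shifts, so k ≥ 5.
k = 5 works: Mon-PM→Reyes+Leclerc, Tue-AM→Reyes+Yoon, Tue-PM→Quispe+Reyes, Wed-AM→Yoon+Leclerc, Wed-PM→Quispe, Thu-AM→Reyes, Thu-PM→Reyes, Fri-AM→Yoon+Leclerc, Fri-PM→Quispe, Sat-AM→Quispe+Yoon, Sat-PM→Quispe.
Loads: Quispe 5, Reyes 5, Yoon 4, Leclerc 3 — all ≤ 5.

5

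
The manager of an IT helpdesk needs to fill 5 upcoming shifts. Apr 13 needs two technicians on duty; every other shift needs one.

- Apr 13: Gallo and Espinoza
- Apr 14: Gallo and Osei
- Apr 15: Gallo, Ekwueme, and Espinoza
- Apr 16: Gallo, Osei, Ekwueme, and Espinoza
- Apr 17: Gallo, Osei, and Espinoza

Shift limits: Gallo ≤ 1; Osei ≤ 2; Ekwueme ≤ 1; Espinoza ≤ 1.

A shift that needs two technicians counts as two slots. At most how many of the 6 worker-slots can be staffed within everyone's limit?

5

Total capacity across all technicians is 1+2+1+1 = 5, and 6 slots are needed, so at most 5 can be filled.
An assignment achieving 5: Apr 13→Gallo+Espinoza, Apr 14→Osei, Apr 15→Ekwueme, Apr 17→Osei.
Loads: Gallo 1/1, Osei 2/2, Ekwueme 1/1, Espinoza 1/1.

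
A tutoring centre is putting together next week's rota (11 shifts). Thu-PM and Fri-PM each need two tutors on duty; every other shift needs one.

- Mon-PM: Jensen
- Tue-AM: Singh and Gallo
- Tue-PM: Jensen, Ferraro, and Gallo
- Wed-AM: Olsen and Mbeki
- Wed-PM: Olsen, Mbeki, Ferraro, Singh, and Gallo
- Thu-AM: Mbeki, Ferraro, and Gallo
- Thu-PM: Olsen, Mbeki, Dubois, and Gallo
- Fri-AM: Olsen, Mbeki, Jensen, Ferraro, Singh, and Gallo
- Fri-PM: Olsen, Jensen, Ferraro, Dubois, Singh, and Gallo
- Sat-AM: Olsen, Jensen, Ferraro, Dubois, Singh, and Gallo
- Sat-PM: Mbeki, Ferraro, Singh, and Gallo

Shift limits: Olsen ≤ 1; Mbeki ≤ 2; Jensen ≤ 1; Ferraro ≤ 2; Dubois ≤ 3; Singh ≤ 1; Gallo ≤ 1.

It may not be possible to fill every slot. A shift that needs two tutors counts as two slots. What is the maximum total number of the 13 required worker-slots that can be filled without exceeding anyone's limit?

11

Total capacity across all tutors is 1+2+1+2+3+1+1 = 11, and 13 slots are needed, so at most 11 can be filled.
An assignment achieving 11: Mon-PM→Jensen, Tue-AM→Singh, Tue-PM→Ferraro, Wed-AM→Olsen, Wed-PM→Gallo, Thu-AM→Mbeki, Thu-PM→Mbeki+Dubois, Fri-PM→Dubois, Sat-AM→Dubois, Sat-PM→Ferraro.
Loads: Olsen 1/1, Mbeki 2/2, Jensen 1/1, Ferraro 2/2, Dubois 3/3, Singh 1/1, Gallo 1/1.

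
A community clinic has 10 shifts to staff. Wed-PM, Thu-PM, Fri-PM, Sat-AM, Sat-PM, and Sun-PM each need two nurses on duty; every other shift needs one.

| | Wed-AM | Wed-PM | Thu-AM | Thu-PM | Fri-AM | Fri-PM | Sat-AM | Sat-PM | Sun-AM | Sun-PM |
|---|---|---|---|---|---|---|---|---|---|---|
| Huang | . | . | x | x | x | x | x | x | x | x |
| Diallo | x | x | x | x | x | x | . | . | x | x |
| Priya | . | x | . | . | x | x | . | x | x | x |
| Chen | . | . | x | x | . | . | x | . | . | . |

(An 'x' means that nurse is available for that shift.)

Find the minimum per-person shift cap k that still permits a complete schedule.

5

With 4 nurses and 16 worker-slots to fill, someone must work at least ⌈16/4⌉ = 4 shifts, so k ≥ 4.
k = 4 is infeasible (exhaustive check).
k = 5 works: Wed-AM→Diallo, Wed-PM→Diallo+Priya, Thu-AM→Huang, Thu-PM→Huang+Diallo, Fri-AM→Huang, Fri-PM→Diallo+Priya, Sat-AM→Huang+Chen, Sat-PM→Huang+Priya, Sun-AM→Priya, Sun-PM→Diallo+Priya.
Loads: Huang 5, Diallo 5, Priya 5, Chen 1 — all ≤ 5.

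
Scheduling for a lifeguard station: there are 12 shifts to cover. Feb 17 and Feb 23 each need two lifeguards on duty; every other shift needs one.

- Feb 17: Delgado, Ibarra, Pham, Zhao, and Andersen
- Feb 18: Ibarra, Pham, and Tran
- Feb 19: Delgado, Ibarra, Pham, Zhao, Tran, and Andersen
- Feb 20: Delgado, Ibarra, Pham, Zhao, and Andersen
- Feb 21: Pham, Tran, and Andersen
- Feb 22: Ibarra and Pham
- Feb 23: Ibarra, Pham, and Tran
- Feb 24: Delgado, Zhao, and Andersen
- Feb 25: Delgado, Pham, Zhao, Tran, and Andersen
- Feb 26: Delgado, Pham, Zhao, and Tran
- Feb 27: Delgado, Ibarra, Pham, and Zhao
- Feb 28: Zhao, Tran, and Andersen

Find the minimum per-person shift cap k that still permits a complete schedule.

With 6 lifeguards and 14 worker-slots to fill, someone must work at least ⌈14/6⌉ = 3 shifts, so k ≥ 3.
k = 3 works: Feb 17→Zhao+Andersen, Feb 18→Ibarra, Feb 19→Tran, Feb 20→Pham, Feb 21→Pham, Feb 22→Ibarra, Feb 23→Ibarra+Pham, Feb 24→Delgado, Feb 25→Zhao, Feb 26→Delgado, Feb 27→Delgado, Feb 28→Zhao.
Loads: Delgado 3, Ibarra 3, Pham 3, Zhao 3, Tran 1, Andersen 1 — all ≤ 3.

3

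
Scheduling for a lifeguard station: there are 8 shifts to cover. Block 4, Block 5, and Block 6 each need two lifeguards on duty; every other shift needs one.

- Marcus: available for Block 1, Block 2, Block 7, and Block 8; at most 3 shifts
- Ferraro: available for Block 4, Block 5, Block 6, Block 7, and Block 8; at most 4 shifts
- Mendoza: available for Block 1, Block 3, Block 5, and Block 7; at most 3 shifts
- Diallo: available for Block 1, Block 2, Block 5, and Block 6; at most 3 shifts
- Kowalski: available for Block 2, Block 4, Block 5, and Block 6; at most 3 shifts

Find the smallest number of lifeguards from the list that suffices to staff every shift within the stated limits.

4

11 slots to fill and no one can take more than 4, so at least ⌈11/4⌉ = 3 lifeguards are needed.
Any 3 lifeguards together have capacity at most 4+3+3 = 10 < 11 slots, so 3 can never suffice.
Marcus, Ferraro, Mendoza, and Kowalski alone can cover everything: Block 1→Marcus, Block 2→Marcus, Block 3→Mendoza, Block 4→Ferraro+Kowalski, Block 5→Ferraro+Mendoza, Block 6→Ferraro+Kowalski, Block 7→Ferraro, Block 8→Marcus.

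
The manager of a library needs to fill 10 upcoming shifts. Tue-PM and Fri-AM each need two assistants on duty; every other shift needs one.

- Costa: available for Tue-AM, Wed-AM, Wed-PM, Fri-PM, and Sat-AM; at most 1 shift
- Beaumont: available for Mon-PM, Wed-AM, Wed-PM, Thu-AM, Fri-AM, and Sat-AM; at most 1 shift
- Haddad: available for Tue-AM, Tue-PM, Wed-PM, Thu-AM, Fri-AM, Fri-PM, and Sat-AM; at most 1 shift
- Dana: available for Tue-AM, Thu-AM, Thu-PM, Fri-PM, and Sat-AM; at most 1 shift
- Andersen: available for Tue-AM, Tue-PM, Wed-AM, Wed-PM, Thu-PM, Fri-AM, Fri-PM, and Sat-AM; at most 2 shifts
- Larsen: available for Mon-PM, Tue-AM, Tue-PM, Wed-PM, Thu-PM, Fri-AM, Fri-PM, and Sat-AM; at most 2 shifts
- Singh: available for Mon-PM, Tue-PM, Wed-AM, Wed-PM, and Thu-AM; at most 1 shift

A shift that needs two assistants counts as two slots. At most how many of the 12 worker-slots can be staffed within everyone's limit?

Total capacity across all assistants is 1+1+1+1+2+2+1 = 9, and 12 slots are needed, so at most 9 can be filled.
An assignment achieving 9: Mon-PM→Beaumont, Tue-AM→Larsen, Tue-PM→Haddad+Andersen, Wed-AM→Costa, Thu-AM→Singh, Thu-PM→Dana, Fri-AM→Andersen+Larsen.
Loads: Costa 1/1, Beaumont 1/1, Haddad 1/1, Dana 1/1, Andersen 2/2, Larsen 2/2, Singh 1/1.

9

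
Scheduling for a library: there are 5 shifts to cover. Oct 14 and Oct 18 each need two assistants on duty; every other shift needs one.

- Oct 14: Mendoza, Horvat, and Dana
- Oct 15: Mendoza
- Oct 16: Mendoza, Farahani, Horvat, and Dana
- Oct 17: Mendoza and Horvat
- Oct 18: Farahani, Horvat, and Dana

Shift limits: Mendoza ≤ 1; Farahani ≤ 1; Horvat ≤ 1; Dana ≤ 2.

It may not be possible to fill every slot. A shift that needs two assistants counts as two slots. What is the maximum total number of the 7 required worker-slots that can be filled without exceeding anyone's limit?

5

Total capacity across all assistants is 1+1+1+2 = 5, and 7 slots are needed, so at most 5 can be filled.
An assignment achieving 5: Oct 14→Dana, Oct 15→Mendoza, Oct 17→Horvat, Oct 18→Farahani+Dana.
Loads: Mendoza 1/1, Farahani 1/1, Horvat 1/1, Dana 2/2.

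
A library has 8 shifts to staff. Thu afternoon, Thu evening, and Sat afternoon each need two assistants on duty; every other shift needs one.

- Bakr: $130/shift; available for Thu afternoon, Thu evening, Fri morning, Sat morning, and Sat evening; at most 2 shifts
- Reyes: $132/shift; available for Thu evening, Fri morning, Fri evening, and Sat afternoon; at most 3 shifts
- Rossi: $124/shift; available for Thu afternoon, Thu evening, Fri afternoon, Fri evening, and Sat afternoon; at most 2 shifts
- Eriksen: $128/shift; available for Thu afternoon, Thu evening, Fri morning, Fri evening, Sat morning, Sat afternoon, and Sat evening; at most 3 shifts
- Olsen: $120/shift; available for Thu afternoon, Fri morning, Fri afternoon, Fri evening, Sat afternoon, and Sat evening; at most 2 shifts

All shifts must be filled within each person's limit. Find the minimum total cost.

Picking the cheapest available assistant for each shift independently would cost $1348, but that ignores the shift limits.
An optimal schedule: Thu afternoon→Rossi+Bakr, Thu evening→Bakr+Reyes, Fri morning→Eriksen, Fri afternoon→Olsen, Fri evening→Rossi, Sat morning→Eriksen, Sat afternoon→Eriksen+Reyes, Sat evening→Olsen.
Total: 124 + 130 + 130 + 132 + 128 + 120 + 124 + 128 + 128 + 132 + 120 = $1396.

$1396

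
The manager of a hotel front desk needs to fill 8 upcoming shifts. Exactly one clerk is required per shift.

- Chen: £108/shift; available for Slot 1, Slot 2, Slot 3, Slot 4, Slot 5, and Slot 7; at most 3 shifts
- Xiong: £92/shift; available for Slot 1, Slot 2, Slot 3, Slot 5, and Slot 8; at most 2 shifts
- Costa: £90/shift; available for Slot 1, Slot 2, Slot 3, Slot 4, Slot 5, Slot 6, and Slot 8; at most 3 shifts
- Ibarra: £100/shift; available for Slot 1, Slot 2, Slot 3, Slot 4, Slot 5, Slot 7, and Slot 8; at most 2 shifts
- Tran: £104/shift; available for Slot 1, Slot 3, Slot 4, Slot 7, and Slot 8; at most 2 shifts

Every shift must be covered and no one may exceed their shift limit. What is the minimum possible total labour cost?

Slot 6 can only be covered by Costa, so that assignment is forced.
Picking the cheapest available clerk for each shift independently would cost £730, but that ignores the shift limits.
An optimal schedule: Slot 1→Ibarra, Slot 2→Costa, Slot 3→Tran, Slot 4→Costa, Slot 5→Xiong, Slot 6→Costa, Slot 7→Ibarra, Slot 8→Xiong.
Total: 100 + 90 + 104 + 90 + 92 + 90 + 100 + 92 = £758.

£758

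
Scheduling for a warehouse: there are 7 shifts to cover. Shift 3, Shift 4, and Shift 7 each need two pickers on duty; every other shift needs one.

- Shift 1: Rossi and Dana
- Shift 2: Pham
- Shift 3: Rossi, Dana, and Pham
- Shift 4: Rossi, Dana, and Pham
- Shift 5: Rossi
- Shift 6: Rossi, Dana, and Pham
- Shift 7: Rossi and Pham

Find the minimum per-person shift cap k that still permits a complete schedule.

4

With 3 pickers and 10 worker-slots to fill, someone must work at least ⌈10/3⌉ = 4 shifts, so k ≥ 4.
k = 4 works: Shift 1→Rossi, Shift 2→Pham, Shift 3→Rossi+Dana, Shift 4→Dana+Pham, Shift 5→Rossi, Shift 6→Dana, Shift 7→Rossi+Pham.
Loads: Rossi 4, Dana 3, Pham 3 — all ≤ 4.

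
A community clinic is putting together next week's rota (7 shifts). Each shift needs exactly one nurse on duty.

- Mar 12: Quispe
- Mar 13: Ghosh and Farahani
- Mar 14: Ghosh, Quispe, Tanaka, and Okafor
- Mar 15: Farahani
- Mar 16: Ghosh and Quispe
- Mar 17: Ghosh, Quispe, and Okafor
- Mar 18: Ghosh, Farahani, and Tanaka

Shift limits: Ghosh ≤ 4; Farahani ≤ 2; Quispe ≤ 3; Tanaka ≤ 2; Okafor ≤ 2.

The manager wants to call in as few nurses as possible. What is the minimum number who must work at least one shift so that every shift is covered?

7 slots to fill and no one can take more than 4, so at least ⌈7/4⌉ = 2 nurses are needed.
No set of 2 nurses can cover every shift (each such set leaves at least one shift with no one available or exceeds a cap).
Ghosh, Farahani, and Quispe alone can cover everything: Mar 12→Quispe, Mar 13→Ghosh, Mar 14→Ghosh, Mar 15→Farahani, Mar 16→Ghosh, Mar 17→Ghosh, Mar 18→Farahani.

3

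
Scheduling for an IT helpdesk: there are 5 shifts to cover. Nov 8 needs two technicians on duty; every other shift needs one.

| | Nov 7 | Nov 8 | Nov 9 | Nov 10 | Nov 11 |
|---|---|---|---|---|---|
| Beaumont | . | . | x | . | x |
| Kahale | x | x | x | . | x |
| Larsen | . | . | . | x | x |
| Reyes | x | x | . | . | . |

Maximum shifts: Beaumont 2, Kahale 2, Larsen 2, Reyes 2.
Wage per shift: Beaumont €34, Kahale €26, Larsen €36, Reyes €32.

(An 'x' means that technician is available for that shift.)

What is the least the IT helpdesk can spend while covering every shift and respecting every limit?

€186

Nov 8 can only be covered by Kahale and Reyes, so that assignment is forced.
Nov 10 can only be covered by Larsen, so that assignment is forced.
Picking the cheapest available technician for each shift independently would cost €172, but that ignores the shift limits.
An optimal schedule: Nov 7→Reyes, Nov 8→Kahale+Reyes, Nov 9→Kahale, Nov 10→Larsen, Nov 11→Beaumont.
Total: 32 + 26 + 32 + 26 + 36 + 34 = €186.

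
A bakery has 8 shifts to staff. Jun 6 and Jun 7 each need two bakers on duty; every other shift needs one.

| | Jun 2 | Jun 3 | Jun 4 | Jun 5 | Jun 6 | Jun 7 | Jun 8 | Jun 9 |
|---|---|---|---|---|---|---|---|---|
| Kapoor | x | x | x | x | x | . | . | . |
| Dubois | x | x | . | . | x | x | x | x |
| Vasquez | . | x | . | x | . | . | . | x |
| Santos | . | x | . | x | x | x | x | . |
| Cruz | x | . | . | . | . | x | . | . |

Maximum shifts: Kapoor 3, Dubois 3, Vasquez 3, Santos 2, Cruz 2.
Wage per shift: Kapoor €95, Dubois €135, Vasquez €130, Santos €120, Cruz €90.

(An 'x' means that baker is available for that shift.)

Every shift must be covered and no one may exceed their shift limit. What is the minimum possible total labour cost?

€1100

Jun 4 can only be covered by Kapoor, so that assignment is forced.
Picking the cheapest available baker for each shift independently would cost €1050, but that ignores the shift limits.
An optimal schedule: Jun 2→Cruz, Jun 3→Vasquez, Jun 4→Kapoor, Jun 5→Kapoor, Jun 6→Kapoor+Santos, Jun 7→Cruz+Dubois, Jun 8→Santos, Jun 9→Vasquez.
Total: 90 + 130 + 95 + 95 + 95 + 120 + 90 + 135 + 120 + 130 = €1100.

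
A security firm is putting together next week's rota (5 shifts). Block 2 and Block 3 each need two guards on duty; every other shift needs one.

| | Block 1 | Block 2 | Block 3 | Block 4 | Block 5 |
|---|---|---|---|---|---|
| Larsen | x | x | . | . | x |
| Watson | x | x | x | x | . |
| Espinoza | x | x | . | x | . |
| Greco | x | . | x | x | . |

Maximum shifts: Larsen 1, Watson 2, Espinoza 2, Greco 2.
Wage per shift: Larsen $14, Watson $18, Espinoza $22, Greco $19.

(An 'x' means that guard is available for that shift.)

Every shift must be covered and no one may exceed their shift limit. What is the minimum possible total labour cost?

Block 3 can only be covered by Watson and Greco, so that assignment is forced.
Block 5 can only be covered by Larsen, so that assignment is forced.
Picking the cheapest available guard for each shift independently would cost $115, but that ignores the shift limits.
An optimal schedule: Block 1→Greco, Block 2→Watson+Espinoza, Block 3→Watson+Greco, Block 4→Espinoza, Block 5→Larsen.
Total: 19 + 18 + 22 + 18 + 19 + 22 + 14 = $132.

$132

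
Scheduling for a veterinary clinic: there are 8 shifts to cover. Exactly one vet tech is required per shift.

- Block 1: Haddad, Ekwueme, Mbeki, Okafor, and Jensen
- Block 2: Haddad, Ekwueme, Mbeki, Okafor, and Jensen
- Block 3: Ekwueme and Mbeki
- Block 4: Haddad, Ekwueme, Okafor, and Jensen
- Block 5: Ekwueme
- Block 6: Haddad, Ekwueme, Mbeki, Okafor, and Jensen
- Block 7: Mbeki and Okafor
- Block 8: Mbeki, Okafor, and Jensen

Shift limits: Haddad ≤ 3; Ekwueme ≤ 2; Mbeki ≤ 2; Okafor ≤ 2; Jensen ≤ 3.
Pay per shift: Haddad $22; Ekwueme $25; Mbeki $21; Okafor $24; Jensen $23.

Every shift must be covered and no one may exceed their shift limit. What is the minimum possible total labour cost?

Block 5 can only be covered by Ekwueme, so that assignment is forced.
Picking the cheapest available vet tech for each shift independently would cost $173, but that ignores the shift limits.
An optimal schedule: Block 1→Haddad, Block 2→Haddad, Block 3→Mbeki, Block 4→Haddad, Block 5→Ekwueme, Block 6→Jensen, Block 7→Mbeki, Block 8→Jensen.
Total: 22 + 22 + 21 + 22 + 25 + 23 + 21 + 23 = $179.

$179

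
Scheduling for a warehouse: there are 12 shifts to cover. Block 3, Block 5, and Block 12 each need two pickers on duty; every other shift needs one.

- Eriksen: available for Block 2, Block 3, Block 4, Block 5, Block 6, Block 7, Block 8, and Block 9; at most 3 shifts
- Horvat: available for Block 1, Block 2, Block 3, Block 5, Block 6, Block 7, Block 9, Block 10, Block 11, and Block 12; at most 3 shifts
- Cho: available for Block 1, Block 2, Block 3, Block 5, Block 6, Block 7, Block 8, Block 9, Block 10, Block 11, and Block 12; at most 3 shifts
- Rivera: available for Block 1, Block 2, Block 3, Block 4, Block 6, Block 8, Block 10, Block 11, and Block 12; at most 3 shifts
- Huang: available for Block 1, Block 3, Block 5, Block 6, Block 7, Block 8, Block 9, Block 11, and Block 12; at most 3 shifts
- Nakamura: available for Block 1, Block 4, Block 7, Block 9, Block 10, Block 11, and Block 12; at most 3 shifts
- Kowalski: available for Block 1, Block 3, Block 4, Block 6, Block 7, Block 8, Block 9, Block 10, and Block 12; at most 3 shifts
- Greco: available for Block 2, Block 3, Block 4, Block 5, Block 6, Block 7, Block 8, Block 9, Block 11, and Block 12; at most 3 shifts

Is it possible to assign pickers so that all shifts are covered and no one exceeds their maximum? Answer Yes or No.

Yes

One valid schedule: Block 1→Horvat, Block 2→Eriksen, Block 3→Rivera+Huang, Block 4→Eriksen, Block 5→Huang+Greco, Block 6→Cho, Block 7→Cho, Block 8→Eriksen, Block 9→Cho, Block 10→Horvat, Block 11→Horvat, Block 12→Rivera+Huang.
Loads: Eriksen 3/3, Horvat 3/3, Cho 3/3, Rivera 2/3, Huang 3/3, Nakamura 0/3, Kowalski 0/3, Greco 1/3 — all within limits.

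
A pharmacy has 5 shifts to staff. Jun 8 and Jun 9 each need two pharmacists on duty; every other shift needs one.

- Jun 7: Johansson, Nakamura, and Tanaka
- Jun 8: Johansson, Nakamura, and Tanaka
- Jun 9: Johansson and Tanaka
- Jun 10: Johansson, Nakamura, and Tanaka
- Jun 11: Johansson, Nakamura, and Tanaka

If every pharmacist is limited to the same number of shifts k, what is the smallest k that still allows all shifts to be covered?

With 3 pharmacists and 7 worker-slots to fill, someone must work at least ⌈7/3⌉ = 3 shifts, so k ≥ 3.
k = 3 works: Jun 7→Johansson, Jun 8→Johansson+Nakamura, Jun 9→Johansson+Tanaka, Jun 10→Nakamura, Jun 11→Nakamura.
Loads: Johansson 3, Nakamura 3, Tanaka 1 — all ≤ 3.

3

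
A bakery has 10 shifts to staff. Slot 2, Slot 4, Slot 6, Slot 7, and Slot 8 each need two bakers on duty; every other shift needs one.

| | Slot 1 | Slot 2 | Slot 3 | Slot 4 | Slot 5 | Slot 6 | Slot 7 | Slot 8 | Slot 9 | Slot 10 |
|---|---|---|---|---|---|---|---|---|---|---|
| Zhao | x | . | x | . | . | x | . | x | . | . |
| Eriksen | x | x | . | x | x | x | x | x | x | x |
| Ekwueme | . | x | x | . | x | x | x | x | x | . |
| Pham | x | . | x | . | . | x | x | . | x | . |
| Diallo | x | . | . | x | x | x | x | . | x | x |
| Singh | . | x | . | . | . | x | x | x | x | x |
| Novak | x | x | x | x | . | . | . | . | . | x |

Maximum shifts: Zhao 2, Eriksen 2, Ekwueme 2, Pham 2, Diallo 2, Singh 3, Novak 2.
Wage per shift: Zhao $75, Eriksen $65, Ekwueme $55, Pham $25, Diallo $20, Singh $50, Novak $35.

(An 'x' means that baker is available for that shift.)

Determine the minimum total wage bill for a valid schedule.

$700

Picking the cheapest available baker for each shift independently would cost $440, but that ignores the shift limits.
An optimal schedule: Slot 1→Novak, Slot 2→Ekwueme+Novak, Slot 3→Zhao, Slot 4→Eriksen+Diallo, Slot 5→Eriksen, Slot 6→Pham+Singh, Slot 7→Pham+Singh, Slot 8→Zhao+Singh, Slot 9→Ekwueme, Slot 10→Diallo.
Total: 35 + 55 + 35 + 75 + 65 + 20 + 65 + 25 + 50 + 25 + 50 + 75 + 50 + 55 + 20 = $700.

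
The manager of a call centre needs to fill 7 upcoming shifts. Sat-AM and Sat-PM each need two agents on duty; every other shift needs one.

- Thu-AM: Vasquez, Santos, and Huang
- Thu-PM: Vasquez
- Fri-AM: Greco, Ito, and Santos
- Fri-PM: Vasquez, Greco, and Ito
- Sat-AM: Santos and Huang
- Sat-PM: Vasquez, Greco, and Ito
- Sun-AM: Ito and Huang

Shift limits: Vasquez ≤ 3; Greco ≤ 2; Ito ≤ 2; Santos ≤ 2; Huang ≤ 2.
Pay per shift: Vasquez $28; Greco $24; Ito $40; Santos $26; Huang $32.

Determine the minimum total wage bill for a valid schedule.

Thu-PM can only be covered by Vasquez, so that assignment is forced.
Sat-AM can only be covered by Santos and Huang, so that assignment is forced.
Picking the cheapest available agent for each shift independently would cost $244, but that ignores the shift limits.
An optimal schedule: Thu-AM→Santos, Thu-PM→Vasquez, Fri-AM→Greco, Fri-PM→Vasquez, Sat-AM→Santos+Huang, Sat-PM→Greco+Vasquez, Sun-AM→Huang.
Total: 26 + 28 + 24 + 28 + 26 + 32 + 24 + 28 + 32 = $248.

$248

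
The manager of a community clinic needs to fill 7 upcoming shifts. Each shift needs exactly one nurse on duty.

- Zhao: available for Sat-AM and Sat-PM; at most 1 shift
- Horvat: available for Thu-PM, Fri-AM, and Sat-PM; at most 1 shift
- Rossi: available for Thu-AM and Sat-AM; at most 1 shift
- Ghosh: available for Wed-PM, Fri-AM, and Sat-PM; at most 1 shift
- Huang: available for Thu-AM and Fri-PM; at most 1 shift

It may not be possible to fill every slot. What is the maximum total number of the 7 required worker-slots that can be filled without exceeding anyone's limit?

5

Total capacity across all nurses is 1+1+1+1+1 = 5, and 7 slots are needed, so at most 5 can be filled.
An assignment achieving 5: Wed-PM→Ghosh, Thu-AM→Rossi, Thu-PM→Horvat, Fri-PM→Huang, Sat-AM→Zhao.
Loads: Zhao 1/1, Horvat 1/1, Rossi 1/1, Ghosh 1/1, Huang 1/1.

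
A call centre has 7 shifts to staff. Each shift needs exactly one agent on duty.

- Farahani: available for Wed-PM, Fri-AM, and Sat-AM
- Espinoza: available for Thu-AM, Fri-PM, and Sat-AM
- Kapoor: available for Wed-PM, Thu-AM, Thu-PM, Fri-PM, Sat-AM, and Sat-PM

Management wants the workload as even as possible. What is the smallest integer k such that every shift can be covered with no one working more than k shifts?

With 3 agents and 7 worker-slots to fill, someone must work at least ⌈7/3⌉ = 3 shifts, so k ≥ 3.
k = 3 works: Wed-PM→Farahani, Thu-AM→Espinoza, Thu-PM→Kapoor, Fri-AM→Farahani, Fri-PM→Espinoza, Sat-AM→Farahani, Sat-PM→Kapoor.
Loads: Farahani 3, Espinoza 2, Kapoor 2 — all ≤ 3.

3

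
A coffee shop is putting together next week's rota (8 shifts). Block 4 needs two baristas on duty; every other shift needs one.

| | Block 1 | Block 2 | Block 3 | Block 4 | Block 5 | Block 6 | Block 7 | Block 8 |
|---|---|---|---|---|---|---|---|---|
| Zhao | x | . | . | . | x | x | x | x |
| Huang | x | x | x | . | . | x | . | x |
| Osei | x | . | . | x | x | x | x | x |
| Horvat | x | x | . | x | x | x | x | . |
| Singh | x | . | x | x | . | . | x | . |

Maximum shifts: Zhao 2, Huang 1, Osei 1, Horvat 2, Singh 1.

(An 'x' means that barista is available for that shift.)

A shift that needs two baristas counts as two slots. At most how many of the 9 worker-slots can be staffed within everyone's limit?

Total capacity across all baristas is 2+1+1+2+1 = 7, and 9 slots are needed, so at most 7 can be filled.
An assignment achieving 7: Block 2→Huang, Block 3→Singh, Block 4→Osei+Horvat, Block 5→Zhao, Block 6→Horvat, Block 8→Zhao.
Loads: Zhao 2/2, Huang 1/1, Osei 1/1, Horvat 2/2, Singh 1/1.

7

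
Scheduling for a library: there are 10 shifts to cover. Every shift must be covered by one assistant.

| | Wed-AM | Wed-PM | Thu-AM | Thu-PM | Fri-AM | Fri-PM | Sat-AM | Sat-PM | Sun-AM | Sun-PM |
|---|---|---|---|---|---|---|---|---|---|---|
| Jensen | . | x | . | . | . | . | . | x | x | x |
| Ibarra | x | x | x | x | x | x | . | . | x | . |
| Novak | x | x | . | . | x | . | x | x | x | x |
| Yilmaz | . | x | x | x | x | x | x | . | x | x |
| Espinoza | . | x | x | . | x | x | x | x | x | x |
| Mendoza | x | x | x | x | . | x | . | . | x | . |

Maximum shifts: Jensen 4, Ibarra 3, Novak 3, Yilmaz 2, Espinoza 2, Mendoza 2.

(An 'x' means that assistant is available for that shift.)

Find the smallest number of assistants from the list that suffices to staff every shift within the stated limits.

3

10 slots to fill and no one can take more than 4, so at least ⌈10/4⌉ = 3 assistants are needed.
Jensen, Ibarra, and Novak alone can cover everything: Wed-AM→Novak, Wed-PM→Jensen, Thu-AM→Ibarra, Thu-PM→Ibarra, Fri-AM→Novak, Fri-PM→Ibarra, Sat-AM→Novak, Sat-PM→Jensen, Sun-AM→Jensen, Sun-PM→Jensen.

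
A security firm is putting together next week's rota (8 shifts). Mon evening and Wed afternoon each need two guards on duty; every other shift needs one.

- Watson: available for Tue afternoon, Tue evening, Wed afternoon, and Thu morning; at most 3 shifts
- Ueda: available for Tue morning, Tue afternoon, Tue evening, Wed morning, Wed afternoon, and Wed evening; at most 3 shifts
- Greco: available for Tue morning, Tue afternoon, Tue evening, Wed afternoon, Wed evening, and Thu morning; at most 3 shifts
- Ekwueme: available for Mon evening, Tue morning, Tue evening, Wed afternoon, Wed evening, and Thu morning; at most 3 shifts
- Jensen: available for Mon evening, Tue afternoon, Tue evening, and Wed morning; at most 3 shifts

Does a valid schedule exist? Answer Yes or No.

Yes

Mon evening can only be covered by Ekwueme and Jensen, so that assignment is forced.
One valid schedule: Mon evening→Ekwueme+Jensen, Tue morning→Ueda, Tue afternoon→Watson, Tue evening→Watson, Wed morning→Ueda, Wed afternoon→Greco+Ekwueme, Wed evening→Ueda, Thu morning→Watson.
Loads: Watson 3/3, Ueda 3/3, Greco 1/3, Ekwueme 2/3, Jensen 1/3 — all within limits.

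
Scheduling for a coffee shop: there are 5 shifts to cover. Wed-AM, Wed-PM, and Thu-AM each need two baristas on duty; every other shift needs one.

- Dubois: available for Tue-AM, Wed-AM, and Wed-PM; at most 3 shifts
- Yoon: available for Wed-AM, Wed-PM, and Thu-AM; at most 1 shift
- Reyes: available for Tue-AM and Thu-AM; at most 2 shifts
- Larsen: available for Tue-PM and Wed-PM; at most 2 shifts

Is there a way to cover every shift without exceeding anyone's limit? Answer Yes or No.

No

Total capacity is 8 and 8 slots are needed, so capacity alone doesn't rule it out.
Shifts {Wed-AM, Thu-AM} need 4 worker-slots in total, but the baristas available for any of those shifts (Dubois, Yoon, and Reyes) can supply at most 3 among them. So no valid schedule exists.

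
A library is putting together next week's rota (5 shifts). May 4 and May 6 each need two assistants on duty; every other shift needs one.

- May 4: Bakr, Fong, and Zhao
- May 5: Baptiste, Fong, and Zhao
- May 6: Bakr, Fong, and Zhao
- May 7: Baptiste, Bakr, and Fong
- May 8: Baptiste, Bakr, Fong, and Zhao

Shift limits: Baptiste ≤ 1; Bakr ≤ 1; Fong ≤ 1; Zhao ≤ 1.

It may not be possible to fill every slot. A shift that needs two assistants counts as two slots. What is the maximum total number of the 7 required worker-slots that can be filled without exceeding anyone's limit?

Total capacity across all assistants is 1+1+1+1 = 4, and 7 slots are needed, so at most 4 can be filled.
An assignment achieving 4: May 4→Bakr+Fong, May 5→Baptiste, May 6→Zhao.
Loads: Baptiste 1/1, Bakr 1/1, Fong 1/1, Zhao 1/1.

4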